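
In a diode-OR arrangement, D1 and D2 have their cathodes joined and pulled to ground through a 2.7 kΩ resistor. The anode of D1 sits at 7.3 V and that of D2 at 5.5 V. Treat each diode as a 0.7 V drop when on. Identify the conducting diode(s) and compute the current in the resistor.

Assume both conduct. Then node N would need to be at both 7.3−0.7 = 6.6 V and 5.5−0.7 = 4.8 V, which is impossible.
Assume only D1 conducts: V_N = 7.3 − 0.7 = 6.6 V, so I_R = 6.6/2.7 = 2.44 mA.
Check D2: its anode-to-cathode voltage is 5.5 − 6.6 = -1.1 V < 0.7 V, so it is off. The assumption is consistent.

Only D1 conducts; I_R ≈ 2.4 mA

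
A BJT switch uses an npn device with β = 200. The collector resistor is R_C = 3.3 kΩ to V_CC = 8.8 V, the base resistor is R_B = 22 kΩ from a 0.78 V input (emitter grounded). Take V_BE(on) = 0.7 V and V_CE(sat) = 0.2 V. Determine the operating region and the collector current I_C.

active; I_C ≈ 0.73 mA

Assume active. Base-emitter loop: I_B = (V_BB − V_BE)/R_B = (0.78 − 0.7)/22 = 0.00364 mA.
I_C = β·I_B = 200×0.00364 = 0.727 mA.
V_CE = V_CC − I_C·R_C = 8.8 − 0.727×3.3 = 6.4 V > V_CE(sat), so the active-region assumption holds.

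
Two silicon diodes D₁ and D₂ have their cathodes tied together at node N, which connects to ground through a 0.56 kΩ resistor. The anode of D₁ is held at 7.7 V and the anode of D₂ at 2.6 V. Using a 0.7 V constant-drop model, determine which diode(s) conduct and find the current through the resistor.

Only D₁ conducts; I_R ≈ 12 mA

Assume both conduct. Then node N would need to be at both 7.7−0.7 = 7 V and 2.6−0.7 = 1.9 V, which is impossible.
Assume only D₁ conducts: V_N = 7.7 − 0.7 = 7 V, so I_R = 7/0.56 = 12.5 mA.
Check D₂: its anode-to-cathode voltage is 2.6 − 7 = -4.4 V < 0.7 V, so it is off. The assumption is consistent.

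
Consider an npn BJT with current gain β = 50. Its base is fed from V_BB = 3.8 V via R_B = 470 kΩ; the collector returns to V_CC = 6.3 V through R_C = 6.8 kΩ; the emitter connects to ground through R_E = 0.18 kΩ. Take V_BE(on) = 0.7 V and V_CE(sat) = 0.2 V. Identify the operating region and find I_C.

active; I_C ≈ 0.32 mA

Assume active. Base-emitter loop: I_B = (V_BB − V_BE)/(R_B + (β+1)R_E) = (3.8 − 0.7)/(470 + 51×0.18) = 0.00647 mA.
I_C = β·I_B = 50×0.00647 = 0.323 mA.
V_CE = V_CC − I_C·R_C − I_E·R_E = 6.3 − 0.323×6.8 − 0.33×0.18 = 4.04 V > V_CE(sat), so the active-region assumption holds.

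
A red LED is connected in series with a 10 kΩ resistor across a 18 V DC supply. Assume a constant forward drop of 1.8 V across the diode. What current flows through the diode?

KVL around the loop: 18 = V_D + I·R = 1.8 + I × 10 kΩ.
So I = (18 − 1.8) / 10 kΩ = 16.2 / 10 = 1.62 mA.

I ≈ 1.6 mA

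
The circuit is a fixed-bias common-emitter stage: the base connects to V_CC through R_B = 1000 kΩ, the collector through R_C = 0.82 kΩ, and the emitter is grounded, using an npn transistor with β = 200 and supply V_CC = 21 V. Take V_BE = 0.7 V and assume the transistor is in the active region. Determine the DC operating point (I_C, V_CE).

I_C ≈ 4.1 mA, V_CE ≈ 18 V

Base loop: V_CC = I_B·R_B + V_BE, so I_B = (21 − 0.7)/1000 kΩ = 0.0203 mA.
In the active region I_C = β·I_B = 200 × 0.0203 = 4.06 mA.
Collector loop: V_CE = V_CC − I_C·R_C = 21 − 4.06×0.82 = 17.7 V.
Since V_CE = 17.7 V > V_CE(sat) ≈ 0.2 V, the transistor is in the active region as assumed.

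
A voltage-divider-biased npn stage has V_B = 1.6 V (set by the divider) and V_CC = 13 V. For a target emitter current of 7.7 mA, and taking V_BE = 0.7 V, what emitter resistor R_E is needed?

R_E ≈ 0.12 kΩ

V_E = V_B − V_BE = 1.6 − 0.7 = 0.9 V.
R_E = V_E / I_E = 0.9 / 7.7 = 0.117 kΩ.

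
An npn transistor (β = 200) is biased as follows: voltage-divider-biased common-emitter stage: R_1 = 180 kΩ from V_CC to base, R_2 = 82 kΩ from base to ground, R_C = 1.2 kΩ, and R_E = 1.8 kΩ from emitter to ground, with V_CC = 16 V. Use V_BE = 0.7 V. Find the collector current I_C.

Thevenize the base divider: V_Th = V_CC·R_2/(R_1+R_2) = 16×82/262 = 5.01 V, R_Th = R_1‖R_2 = 56.3 kΩ.
Base-emitter loop: V_Th = I_B·R_Th + V_BE + (β+1)I_B·R_E, so I_B = (5.01 − 0.7) / (56.3 + 201×1.8) = 0.0103 mA.
I_C = β·I_B = 200×0.0103 = 2.06 mA, and I_E = (β+1)I_B = 2.07 mA.
V_CE = V_CC − I_C·R_C − I_E·R_E = 16 − 2.06×1.2 − 2.07×1.8 = 9.8 V.
V_CE = 9.8 V > 0.2 V confirms active-region operation.

I_C ≈ 2.1 mA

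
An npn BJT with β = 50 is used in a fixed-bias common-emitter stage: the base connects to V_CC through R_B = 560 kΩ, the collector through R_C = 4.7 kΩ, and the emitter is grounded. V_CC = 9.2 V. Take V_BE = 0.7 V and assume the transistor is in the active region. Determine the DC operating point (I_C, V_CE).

I_C ≈ 0.76 mA, V_CE ≈ 5.6 V

Base loop: V_CC = I_B·R_B + V_BE, so I_B = (9.2 − 0.7)/560 kΩ = 0.0152 mA.
In the active region I_C = β·I_B = 50 × 0.0152 = 0.759 mA.
Collector loop: V_CE = V_CC − I_C·R_C = 9.2 − 0.759×4.7 = 5.63 V.
Since V_CE = 5.63 V > V_CE(sat) ≈ 0.2 V, the transistor is in the active region as assumed.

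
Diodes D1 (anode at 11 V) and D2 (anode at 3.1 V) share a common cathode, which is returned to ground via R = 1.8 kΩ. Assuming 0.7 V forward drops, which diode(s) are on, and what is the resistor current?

Assume both conduct. Then node N would need to be at both 11−0.7 = 10.3 V and 3.1−0.7 = 2.4 V, which is impossible.
Assume only D1 conducts: V_N = 11 − 0.7 = 10.3 V, so I_R = 10.3/1.8 = 5.72 mA.
Check D2: its anode-to-cathode voltage is 3.1 − 10.3 = -7.2 V < 0.7 V, so it is off. The assumption is consistent.

Only D1 conducts; I_R ≈ 5.7 mA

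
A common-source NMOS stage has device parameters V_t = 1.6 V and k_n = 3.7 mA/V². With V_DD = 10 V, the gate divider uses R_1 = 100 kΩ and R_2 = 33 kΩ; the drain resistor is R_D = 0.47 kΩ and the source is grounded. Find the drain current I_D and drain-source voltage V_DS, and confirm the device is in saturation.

I_D ≈ 1.4 mA, V_DS ≈ 9.3 V

V_G = V_DD·R_2/(R_1+R_2) = 10×33/133 = 2.48 V. With the source grounded, V_GS = V_G = 2.48 V.
Assume saturation: I_D = (k_n/2)(V_GS − V_t)² = (3.7/2)×(2.48 − 1.6)² = 1.85×0.881² = 1.44 mA.
V_DS = V_DD − I_D·R_D = 10 − 1.44×0.47 = 9.32 V.
Saturation requires V_DS ≥ V_GS − V_t = 0.881 V; 9.32 ≥ 0.881 ✓.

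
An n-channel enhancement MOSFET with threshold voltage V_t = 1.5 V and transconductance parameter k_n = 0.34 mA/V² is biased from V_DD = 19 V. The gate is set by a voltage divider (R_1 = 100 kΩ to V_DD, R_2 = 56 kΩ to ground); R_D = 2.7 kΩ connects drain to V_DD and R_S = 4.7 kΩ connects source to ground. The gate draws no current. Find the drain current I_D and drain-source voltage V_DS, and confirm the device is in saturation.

I_D ≈ 0.7 mA, V_DS ≈ 14 V

V_G = V_DD·R_2/(R_1+R_2) = 19×56/156 = 6.82 V.
Assume saturation: I_D = (k_n/2)(V_GS − V_t)² with V_GS = V_G − I_D·R_S = 6.82 − 4.7·I_D.
Substituting gives 3.76·I_D² − 9.5·I_D + 4.81 = 0, with roots I_D = 0.7 or 1.83 mA.
The root I_D = 1.83 mA gives V_GS = -1.78 V ≤ V_t, so take I_D = 0.7 mA.
Then V_GS = 3.53 V and V_DS = V_DD − I_D(R_D+R_S) = 19 − 0.7×7.4 = 13.8 V.
Saturation requires V_DS ≥ V_GS − V_t = 2.03 V; 13.8 ≥ 2.03 ✓.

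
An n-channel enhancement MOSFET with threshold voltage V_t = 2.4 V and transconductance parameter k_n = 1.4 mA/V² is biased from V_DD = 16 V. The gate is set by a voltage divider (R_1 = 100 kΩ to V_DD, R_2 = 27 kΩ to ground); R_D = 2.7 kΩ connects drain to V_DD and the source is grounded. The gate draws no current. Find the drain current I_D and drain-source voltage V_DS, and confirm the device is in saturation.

V_G = V_DD·R_2/(R_1+R_2) = 16×27/127 = 3.4 V. With the source grounded, V_GS = V_G = 3.4 V.
Assume saturation: I_D = (k_n/2)(V_GS − V_t)² = (1.4/2)×(3.4 − 2.4)² = 0.7×1² = 0.702 mA.
V_DS = V_DD − I_D·R_D = 16 − 0.702×2.7 = 14.1 V.
Saturation requires V_DS ≥ V_GS − V_t = 1 V; 14.1 ≥ 1 ✓.

I_D ≈ 0.7 mA, V_DS ≈ 14 V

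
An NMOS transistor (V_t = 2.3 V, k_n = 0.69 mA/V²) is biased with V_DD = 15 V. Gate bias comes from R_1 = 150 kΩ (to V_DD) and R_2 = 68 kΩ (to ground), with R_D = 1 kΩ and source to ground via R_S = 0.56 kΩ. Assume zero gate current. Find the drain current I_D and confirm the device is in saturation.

V_G = V_DD·R_2/(R_1+R_2) = 15×68/218 = 4.68 V.
Assume saturation: I_D = (k_n/2)(V_GS − V_t)² with V_GS = V_G − I_D·R_S = 4.68 − 0.56·I_D.
Substituting gives 0.108·I_D² − 1.92·I_D + 1.95 = 0, with roots I_D = 1.08 or 16.7 mA.
The root I_D = 16.7 mA gives V_GS = -4.65 V ≤ V_t, so take I_D = 1.08 mA.
Then V_GS = 4.07 V and V_DS = V_DD − I_D(R_D+R_S) = 15 − 1.08×1.56 = 13.3 V.
Saturation requires V_DS ≥ V_GS − V_t = 1.77 V; 13.3 ≥ 1.77 ✓.

I_D ≈ 1.1 mA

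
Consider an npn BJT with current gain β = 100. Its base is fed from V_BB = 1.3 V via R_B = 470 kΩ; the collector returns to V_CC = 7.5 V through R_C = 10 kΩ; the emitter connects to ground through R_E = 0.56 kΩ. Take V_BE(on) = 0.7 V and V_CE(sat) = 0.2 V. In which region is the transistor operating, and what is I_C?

Assume active. Base-emitter loop: I_B = (V_BB − V_BE)/(R_B + (β+1)R_E) = (1.3 − 0.7)/(470 + 101×0.56) = 0.00114 mA.
I_C = β·I_B = 100×0.00114 = 0.114 mA.
V_CE = V_CC − I_C·R_C − I_E·R_E = 7.5 − 0.114×10 − 0.115×0.56 = 6.3 V > V_CE(sat), so the active-region assumption holds.

active; I_C ≈ 0.11 mA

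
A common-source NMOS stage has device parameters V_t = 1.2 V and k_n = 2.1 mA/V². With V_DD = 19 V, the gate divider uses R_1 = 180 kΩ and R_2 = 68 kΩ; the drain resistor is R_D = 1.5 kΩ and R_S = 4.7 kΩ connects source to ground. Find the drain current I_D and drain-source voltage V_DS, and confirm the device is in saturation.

V_G = V_DD·R_2/(R_1+R_2) = 19×68/248 = 5.21 V.
Assume saturation: I_D = (k_n/2)(V_GS − V_t)² with V_GS = V_G − I_D·R_S = 5.21 − 4.7·I_D.
Substituting gives 23.2·I_D² − 40.6·I_D + 16.9 = 0, with roots I_D = 0.682 or 1.07 mA.
The root I_D = 1.07 mA gives V_GS = 0.192 V ≤ V_t, so take I_D = 0.682 mA.
Then V_GS = 2.01 V and V_DS = V_DD − I_D(R_D+R_S) = 19 − 0.682×6.2 = 14.8 V.
Saturation requires V_DS ≥ V_GS − V_t = 0.806 V; 14.8 ≥ 0.806 ✓.

I_D ≈ 0.68 mA, V_DS ≈ 15 V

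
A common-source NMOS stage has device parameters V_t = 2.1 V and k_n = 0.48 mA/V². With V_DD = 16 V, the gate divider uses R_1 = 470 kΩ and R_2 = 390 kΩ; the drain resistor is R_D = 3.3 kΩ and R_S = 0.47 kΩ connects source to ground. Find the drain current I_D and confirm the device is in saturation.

I_D ≈ 3.2 mA

V_G = V_DD·R_2/(R_1+R_2) = 16×390/860 = 7.26 V.
Assume saturation: I_D = (k_n/2)(V_GS − V_t)² with V_GS = V_G − I_D·R_S = 7.26 − 0.47·I_D.
Substituting gives 0.053·I_D² − 2.16·I_D + 6.38 = 0, with roots I_D = 3.2 or 37.6 mA.
The root I_D = 37.6 mA gives V_GS = -10.4 V ≤ V_t, so take I_D = 3.2 mA.
Then V_GS = 5.75 V and V_DS = V_DD − I_D(R_D+R_S) = 16 − 3.2×3.77 = 3.93 V.
Saturation requires V_DS ≥ V_GS − V_t = 3.65 V; 3.93 ≥ 3.65 ✓.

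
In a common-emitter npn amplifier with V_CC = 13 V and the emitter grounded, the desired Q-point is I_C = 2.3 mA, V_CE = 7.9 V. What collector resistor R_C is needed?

Collector loop: V_CC = I_C·R_C + V_CE.
R_C = (V_CC − V_CE)/I_C = (13 − 7.9)/2.3 = 2.22 kΩ.

R_C ≈ 2.2 kΩ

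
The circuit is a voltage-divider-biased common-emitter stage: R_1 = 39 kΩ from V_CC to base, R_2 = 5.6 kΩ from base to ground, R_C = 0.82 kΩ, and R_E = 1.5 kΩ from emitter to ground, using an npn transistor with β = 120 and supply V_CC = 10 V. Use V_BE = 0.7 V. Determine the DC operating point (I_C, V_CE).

I_C ≈ 0.36 mA, V_CE ≈ 9.2 V

Thevenize the base divider: V_Th = V_CC·R_2/(R_1+R_2) = 10×5.6/44.6 = 1.26 V, R_Th = R_1‖R_2 = 4.9 kΩ.
Base-emitter loop: V_Th = I_B·R_Th + V_BE + (β+1)I_B·R_E, so I_B = (1.26 − 0.7) / (4.9 + 121×1.5) = 0.00298 mA.
I_C = β·I_B = 120×0.00298 = 0.358 mA, and I_E = (β+1)I_B = 0.361 mA.
V_CE = V_CC − I_C·R_C − I_E·R_E = 10 − 0.358×0.82 − 0.361×1.5 = 9.17 V.
V_CE = 9.17 V > 0.2 V confirms active-region operation.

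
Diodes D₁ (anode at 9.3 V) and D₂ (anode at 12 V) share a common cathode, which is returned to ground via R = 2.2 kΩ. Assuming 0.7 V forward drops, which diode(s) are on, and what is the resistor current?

Only D₂ conducts; I_R ≈ 5.1 mA

Assume both conduct. Then node N would need to be at both 9.3−0.7 = 8.6 V and 12−0.7 = 11.3 V, which is impossible.
Assume only D₂ conducts: V_N = 12 − 0.7 = 11.3 V, so I_R = 11.3/2.2 = 5.14 mA.
Check D₁: its anode-to-cathode voltage is 9.3 − 11.3 = -2 V < 0.7 V, so it is off. The assumption is consistent.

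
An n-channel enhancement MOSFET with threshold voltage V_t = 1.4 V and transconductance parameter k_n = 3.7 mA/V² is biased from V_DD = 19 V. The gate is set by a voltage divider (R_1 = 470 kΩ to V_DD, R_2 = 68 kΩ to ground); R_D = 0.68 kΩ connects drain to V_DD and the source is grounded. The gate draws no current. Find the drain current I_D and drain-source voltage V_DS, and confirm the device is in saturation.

I_D ≈ 1.9 mA, V_DS ≈ 18 V

V_G = V_DD·R_2/(R_1+R_2) = 19×68/538 = 2.4 V. With the source grounded, V_GS = V_G = 2.4 V.
Assume saturation: I_D = (k_n/2)(V_GS − V_t)² = (3.7/2)×(2.4 − 1.4)² = 1.85×1² = 1.86 mA.
V_DS = V_DD − I_D·R_D = 19 − 1.86×0.68 = 17.7 V.
Saturation requires V_DS ≥ V_GS − V_t = 1 V; 17.7 ≥ 1 ✓.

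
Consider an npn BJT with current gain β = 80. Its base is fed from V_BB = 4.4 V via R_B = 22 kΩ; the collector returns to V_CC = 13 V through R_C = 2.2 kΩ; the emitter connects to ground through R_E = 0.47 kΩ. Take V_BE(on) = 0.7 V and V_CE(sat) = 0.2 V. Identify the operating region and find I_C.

Assume active: I_B = (4.4 − 0.7)/(22 + 81×0.47) = 0.0616 mA, I_C = β·I_B = 4.93 mA.
Then V_CE = 13 − 4.93×2.2 − 4.99×0.47 = -0.186 V < 0.2 V — the active assumption fails.
Re-solve with V_CE = 0.2 V. KCL at the emitter: V_E/R_E = (V_BB−0.7−V_E)/R_B + (V_CC−0.2−V_E)/R_C, giving V_E = 2.28 V.
I_C = (V_CC − 0.2 − V_E)/R_C = (12.8 − 2.28)/2.2 = 4.78 mA.
Check: I_B = (3.7 − 2.28)/22 = 0.0646 mA, and β·I_B = 5.17 mA > I_C, confirming saturation.

saturation; I_C ≈ 4.8 mA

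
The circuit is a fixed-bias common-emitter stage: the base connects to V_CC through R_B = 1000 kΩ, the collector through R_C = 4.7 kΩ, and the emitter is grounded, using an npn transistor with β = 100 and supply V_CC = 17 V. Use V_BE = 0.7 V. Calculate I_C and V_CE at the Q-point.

I_C ≈ 1.6 mA, V_CE ≈ 9.3 V

Base loop: V_CC = I_B·R_B + V_BE, so I_B = (17 − 0.7)/1000 kΩ = 0.0163 mA.
In the active region I_C = β·I_B = 100 × 0.0163 = 1.63 mA.
Collector loop: V_CE = V_CC − I_C·R_C = 17 − 1.63×4.7 = 9.34 V.
Since V_CE = 9.34 V > V_CE(sat) ≈ 0.2 V, the transistor is in the active region as assumed.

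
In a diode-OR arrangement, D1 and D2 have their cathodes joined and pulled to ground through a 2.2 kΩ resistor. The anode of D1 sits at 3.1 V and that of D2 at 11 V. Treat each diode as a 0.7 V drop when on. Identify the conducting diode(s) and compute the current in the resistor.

Assume both conduct. Then node N would need to be at both 3.1−0.7 = 2.4 V and 11−0.7 = 10.3 V, which is impossible.
Assume only D2 conducts: V_N = 11 − 0.7 = 10.3 V, so I_R = 10.3/2.2 = 4.68 mA.
Check D1: its anode-to-cathode voltage is 3.1 − 10.3 = -7.2 V < 0.7 V, so it is off. The assumption is consistent.

Only D2 conducts; I_R ≈ 4.7 mA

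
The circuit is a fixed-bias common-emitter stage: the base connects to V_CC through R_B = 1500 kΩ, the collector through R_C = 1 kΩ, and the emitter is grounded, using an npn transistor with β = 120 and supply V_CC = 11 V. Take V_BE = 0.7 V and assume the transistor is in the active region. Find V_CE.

V_CE ≈ 10 V

Base loop: V_CC = I_B·R_B + V_BE, so I_B = (11 − 0.7)/1500 kΩ = 0.00687 mA.
In the active region I_C = β·I_B = 120 × 0.00687 = 0.824 mA.
Collector loop: V_CE = V_CC − I_C·R_C = 11 − 0.824×1 = 10.2 V.
Since V_CE = 10.2 V > V_CE(sat) ≈ 0.2 V, the transistor is in the active region as assumed.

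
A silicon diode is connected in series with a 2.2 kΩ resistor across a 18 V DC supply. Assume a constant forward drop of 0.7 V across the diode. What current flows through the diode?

I ≈ 7.9 mA

KVL around the loop: 18 = V_D + I·R = 0.7 + I × 2.2 kΩ.
So I = (18 − 0.7) / 2.2 kΩ = 17.3 / 2.2 = 7.86 mA.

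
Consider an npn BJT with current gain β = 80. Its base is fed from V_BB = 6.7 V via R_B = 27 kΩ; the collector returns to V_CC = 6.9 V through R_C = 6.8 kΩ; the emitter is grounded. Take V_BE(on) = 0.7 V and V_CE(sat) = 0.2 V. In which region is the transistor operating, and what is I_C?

saturation; I_C ≈ 0.99 mA

Assume active: I_B = (6.7 − 0.7)/27 = 0.222 mA, giving I_C = β·I_B = 17.8 mA.
But then V_CE = 6.9 − 17.8×6.8 = -114 V < V_CE(sat) = 0.2 V — impossible in the active region.
So the transistor is saturated. With V_CE = 0.2 V, I_C = (V_CC − 0.2)/R_C = 6.7/6.8 = 0.985 mA.
Check: β·I_B = 17.8 mA > I_C = 0.985 mA, confirming saturation.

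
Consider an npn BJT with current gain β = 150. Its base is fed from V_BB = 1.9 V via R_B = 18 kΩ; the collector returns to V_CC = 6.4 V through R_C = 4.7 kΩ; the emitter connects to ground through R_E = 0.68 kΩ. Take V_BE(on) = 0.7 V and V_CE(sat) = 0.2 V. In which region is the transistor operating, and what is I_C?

saturation; I_C ≈ 1.1 mA

Assume active: I_B = (1.9 − 0.7)/(18 + 151×0.68) = 0.00994 mA, I_C = β·I_B = 1.49 mA.
Then V_CE = 6.4 − 1.49×4.7 − 1.5×0.68 = -1.63 V < 0.2 V — the active assumption fails.
Re-solve with V_CE = 0.2 V. KCL at the emitter: V_E/R_E = (V_BB−0.7−V_E)/R_B + (V_CC−0.2−V_E)/R_C, giving V_E = 0.797 V.
I_C = (V_CC − 0.2 − V_E)/R_C = (6.2 − 0.797)/4.7 = 1.15 mA.
Check: I_B = (1.2 − 0.797)/18 = 0.0224 mA, and β·I_B = 3.36 mA > I_C, confirming saturation.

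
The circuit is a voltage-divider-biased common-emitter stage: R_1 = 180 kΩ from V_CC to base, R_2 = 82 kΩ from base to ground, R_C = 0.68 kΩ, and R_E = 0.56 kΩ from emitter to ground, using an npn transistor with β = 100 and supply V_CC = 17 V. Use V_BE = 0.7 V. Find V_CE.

V_CE ≈ 12 V

Thevenize the base divider: V_Th = V_CC·R_2/(R_1+R_2) = 17×82/262 = 5.32 V, R_Th = R_1‖R_2 = 56.3 kΩ.
Base-emitter loop: V_Th = I_B·R_Th + V_BE + (β+1)I_B·R_E, so I_B = (5.32 − 0.7) / (56.3 + 101×0.56) = 0.0409 mA.
I_C = β·I_B = 100×0.0409 = 4.09 mA, and I_E = (β+1)I_B = 4.13 mA.
V_CE = V_CC − I_C·R_C − I_E·R_E = 17 − 4.09×0.68 − 4.13×0.56 = 11.9 V.
V_CE = 11.9 V > 0.2 V confirms active-region operation.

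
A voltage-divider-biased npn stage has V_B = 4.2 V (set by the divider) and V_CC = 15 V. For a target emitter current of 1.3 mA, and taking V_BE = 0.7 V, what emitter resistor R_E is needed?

V_E = V_B − V_BE = 4.2 − 0.7 = 3.5 V.
R_E = V_E / I_E = 3.5 / 1.3 = 2.69 kΩ.

R_E ≈ 2.7 kΩ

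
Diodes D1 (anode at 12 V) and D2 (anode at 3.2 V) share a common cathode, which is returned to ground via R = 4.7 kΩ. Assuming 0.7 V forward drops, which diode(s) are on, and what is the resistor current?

Assume both conduct. Then node N would need to be at both 12−0.7 = 11.3 V and 3.2−0.7 = 2.5 V, which is impossible.
Assume only D1 conducts: V_N = 12 − 0.7 = 11.3 V, so I_R = 11.3/4.7 = 2.4 mA.
Check D2: its anode-to-cathode voltage is 3.2 − 11.3 = -8.1 V < 0.7 V, so it is off. The assumption is consistent.

Only D1 conducts; I_R ≈ 2.4 mA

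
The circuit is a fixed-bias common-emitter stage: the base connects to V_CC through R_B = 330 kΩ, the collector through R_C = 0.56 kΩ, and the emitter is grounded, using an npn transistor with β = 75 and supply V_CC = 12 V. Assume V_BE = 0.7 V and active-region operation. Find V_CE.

V_CE ≈ 11 V

Base loop: V_CC = I_B·R_B + V_BE, so I_B = (12 − 0.7)/330 kΩ = 0.0342 mA.
In the active region I_C = β·I_B = 75 × 0.0342 = 2.57 mA.
Collector loop: V_CE = V_CC − I_C·R_C = 12 − 2.57×0.56 = 10.6 V.
Since V_CE = 10.6 V > V_CE(sat) ≈ 0.2 V, the transistor is in the active region as assumed.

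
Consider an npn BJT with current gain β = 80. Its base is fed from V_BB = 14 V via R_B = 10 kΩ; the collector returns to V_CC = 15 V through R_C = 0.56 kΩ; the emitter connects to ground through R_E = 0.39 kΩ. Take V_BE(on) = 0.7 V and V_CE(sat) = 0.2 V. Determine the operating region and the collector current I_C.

Assume active: I_B = (14 − 0.7)/(10 + 81×0.39) = 0.32 mA, I_C = β·I_B = 25.6 mA.
Then V_CE = 15 − 25.6×0.56 − 25.9×0.39 = -9.43 V < 0.2 V — the active assumption fails.
Re-solve with V_CE = 0.2 V. KCL at the emitter: V_E/R_E = (V_BB−0.7−V_E)/R_B + (V_CC−0.2−V_E)/R_C, giving V_E = 6.24 V.
I_C = (V_CC − 0.2 − V_E)/R_C = (14.8 − 6.24)/0.56 = 15.3 mA.
Check: I_B = (13.3 − 6.24)/10 = 0.706 mA, and β·I_B = 56.5 mA > I_C, confirming saturation.

saturation; I_C ≈ 15 mA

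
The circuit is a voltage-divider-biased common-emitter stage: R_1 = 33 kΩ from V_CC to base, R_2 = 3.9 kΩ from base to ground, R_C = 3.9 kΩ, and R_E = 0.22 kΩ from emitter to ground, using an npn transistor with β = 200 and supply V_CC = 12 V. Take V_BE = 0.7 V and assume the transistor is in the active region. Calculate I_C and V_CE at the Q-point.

Thevenize the base divider: V_Th = V_CC·R_2/(R_1+R_2) = 12×3.9/36.9 = 1.27 V, R_Th = R_1‖R_2 = 3.49 kΩ.
Base-emitter loop: V_Th = I_B·R_Th + V_BE + (β+1)I_B·R_E, so I_B = (1.27 − 0.7) / (3.49 + 201×0.22) = 0.0119 mA.
I_C = β·I_B = 200×0.0119 = 2.38 mA, and I_E = (β+1)I_B = 2.39 mA.
V_CE = V_CC − I_C·R_C − I_E·R_E = 12 − 2.38×3.9 − 2.39×0.22 = 2.18 V.
V_CE = 2.18 V > 0.2 V confirms active-region operation.

I_C ≈ 2.4 mA, V_CE ≈ 2.2 V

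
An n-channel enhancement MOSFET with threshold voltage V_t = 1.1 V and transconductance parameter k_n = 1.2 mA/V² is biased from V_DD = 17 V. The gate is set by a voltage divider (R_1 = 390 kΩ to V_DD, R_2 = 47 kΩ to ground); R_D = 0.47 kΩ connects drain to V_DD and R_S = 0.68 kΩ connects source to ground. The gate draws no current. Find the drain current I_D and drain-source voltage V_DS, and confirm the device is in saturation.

V_G = V_DD·R_2/(R_1+R_2) = 17×47/437 = 1.83 V.
Assume saturation: I_D = (k_n/2)(V_GS − V_t)² with V_GS = V_G − I_D·R_S = 1.83 − 0.68·I_D.
Substituting gives 0.277·I_D² − 1.59·I_D + 0.318 = 0, with roots I_D = 0.207 or 5.54 mA.
The root I_D = 5.54 mA gives V_GS = -1.94 V ≤ V_t, so take I_D = 0.207 mA.
Then V_GS = 1.69 V and V_DS = V_DD − I_D(R_D+R_S) = 17 − 0.207×1.15 = 16.8 V.
Saturation requires V_DS ≥ V_GS − V_t = 0.588 V; 16.8 ≥ 0.588 ✓.

I_D ≈ 0.21 mA, V_DS ≈ 17 V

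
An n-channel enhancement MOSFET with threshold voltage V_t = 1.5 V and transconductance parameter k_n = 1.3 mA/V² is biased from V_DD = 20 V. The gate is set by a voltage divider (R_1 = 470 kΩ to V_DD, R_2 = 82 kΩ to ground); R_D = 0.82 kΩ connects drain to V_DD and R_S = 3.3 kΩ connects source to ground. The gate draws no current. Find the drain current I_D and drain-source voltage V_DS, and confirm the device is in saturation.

I_D ≈ 0.26 mA, V_DS ≈ 19 V

V_G = V_DD·R_2/(R_1+R_2) = 20×82/552 = 2.97 V.
Assume saturation: I_D = (k_n/2)(V_GS − V_t)² with V_GS = V_G − I_D·R_S = 2.97 − 3.3·I_D.
Substituting gives 7.08·I_D² − 7.31·I_D + 1.41 = 0, with roots I_D = 0.256 or 0.777 mA.
The root I_D = 0.777 mA gives V_GS = 0.407 V ≤ V_t, so take I_D = 0.256 mA.
Then V_GS = 2.13 V and V_DS = V_DD − I_D(R_D+R_S) = 20 − 0.256×4.12 = 18.9 V.
Saturation requires V_DS ≥ V_GS − V_t = 0.627 V; 18.9 ≥ 0.627 ✓.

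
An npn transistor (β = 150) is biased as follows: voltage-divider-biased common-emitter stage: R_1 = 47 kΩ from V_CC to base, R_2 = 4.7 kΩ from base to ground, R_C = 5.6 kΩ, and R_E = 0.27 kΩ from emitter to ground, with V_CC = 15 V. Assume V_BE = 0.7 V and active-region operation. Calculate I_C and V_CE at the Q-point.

I_C ≈ 2.2 mA, V_CE ≈ 2 V

Thevenize the base divider: V_Th = V_CC·R_2/(R_1+R_2) = 15×4.7/51.7 = 1.36 V, R_Th = R_1‖R_2 = 4.27 kΩ.
Base-emitter loop: V_Th = I_B·R_Th + V_BE + (β+1)I_B·R_E, so I_B = (1.36 − 0.7) / (4.27 + 151×0.27) = 0.0147 mA.
I_C = β·I_B = 150×0.0147 = 2.21 mA, and I_E = (β+1)I_B = 2.22 mA.
V_CE = V_CC − I_C·R_C − I_E·R_E = 15 − 2.21×5.6 − 2.22×0.27 = 2.02 V.
V_CE = 2.02 V > 0.2 V confirms active-region operation.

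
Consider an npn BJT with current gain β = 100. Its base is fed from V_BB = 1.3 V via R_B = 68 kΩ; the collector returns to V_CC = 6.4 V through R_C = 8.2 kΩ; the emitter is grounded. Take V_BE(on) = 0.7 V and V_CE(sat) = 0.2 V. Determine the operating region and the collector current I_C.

saturation; I_C ≈ 0.76 mA

Assume active: I_B = (1.3 − 0.7)/68 = 0.00882 mA, giving I_C = β·I_B = 0.882 mA.
But then V_CE = 6.4 − 0.882×8.2 = -0.835 V < V_CE(sat) = 0.2 V — impossible in the active region.
So the transistor is saturated. With V_CE = 0.2 V, I_C = (V_CC − 0.2)/R_C = 6.2/8.2 = 0.756 mA.
Check: β·I_B = 0.882 mA > I_C = 0.756 mA, confirming saturation.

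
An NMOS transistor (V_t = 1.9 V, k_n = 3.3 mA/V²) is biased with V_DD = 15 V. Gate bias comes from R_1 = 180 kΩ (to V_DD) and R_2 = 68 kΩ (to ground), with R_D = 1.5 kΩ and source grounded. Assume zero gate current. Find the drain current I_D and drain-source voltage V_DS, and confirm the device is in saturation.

V_G = V_DD·R_2/(R_1+R_2) = 15×68/248 = 4.11 V. With the source grounded, V_GS = V_G = 4.11 V.
Assume saturation: I_D = (k_n/2)(V_GS − V_t)² = (3.3/2)×(4.11 − 1.9)² = 1.65×2.21² = 8.08 mA.
V_DS = V_DD − I_D·R_D = 15 − 8.08×1.5 = 2.88 V.
Saturation requires V_DS ≥ V_GS − V_t = 2.21 V; 2.88 ≥ 2.21 ✓.

I_D ≈ 8.1 mA, V_DS ≈ 2.9 V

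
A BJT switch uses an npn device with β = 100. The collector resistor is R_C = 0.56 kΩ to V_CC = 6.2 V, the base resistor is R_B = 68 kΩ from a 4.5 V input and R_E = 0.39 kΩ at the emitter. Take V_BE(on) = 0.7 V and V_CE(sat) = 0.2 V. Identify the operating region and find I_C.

Assume active. Base-emitter loop: I_B = (V_BB − V_BE)/(R_B + (β+1)R_E) = (4.5 − 0.7)/(68 + 101×0.39) = 0.0354 mA.
I_C = β·I_B = 100×0.0354 = 3.54 mA.
V_CE = V_CC − I_C·R_C − I_E·R_E = 6.2 − 3.54×0.56 − 3.57×0.39 = 2.82 V > V_CE(sat), so the active-region assumption holds.

active; I_C ≈ 3.5 mA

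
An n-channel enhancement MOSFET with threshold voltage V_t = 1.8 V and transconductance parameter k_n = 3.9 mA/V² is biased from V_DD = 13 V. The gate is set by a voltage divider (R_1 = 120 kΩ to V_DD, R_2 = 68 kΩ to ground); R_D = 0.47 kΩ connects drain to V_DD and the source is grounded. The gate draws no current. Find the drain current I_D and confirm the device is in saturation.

V_G = V_DD·R_2/(R_1+R_2) = 13×68/188 = 4.7 V. With the source grounded, V_GS = V_G = 4.7 V.
Assume saturation: I_D = (k_n/2)(V_GS − V_t)² = (3.9/2)×(4.7 − 1.8)² = 1.95×2.9² = 16.4 mA.
V_DS = V_DD − I_D·R_D = 13 − 16.4×0.47 = 5.28 V.
Saturation requires V_DS ≥ V_GS − V_t = 2.9 V; 5.28 ≥ 2.9 ✓.

I_D ≈ 16 mA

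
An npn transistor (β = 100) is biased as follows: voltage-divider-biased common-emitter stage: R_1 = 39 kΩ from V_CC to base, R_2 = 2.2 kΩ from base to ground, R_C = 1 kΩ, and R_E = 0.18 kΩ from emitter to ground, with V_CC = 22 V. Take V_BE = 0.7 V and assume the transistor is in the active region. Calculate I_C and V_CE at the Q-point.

Thevenize the base divider: V_Th = V_CC·R_2/(R_1+R_2) = 22×2.2/41.2 = 1.17 V, R_Th = R_1‖R_2 = 2.08 kΩ.
Base-emitter loop: V_Th = I_B·R_Th + V_BE + (β+1)I_B·R_E, so I_B = (1.17 − 0.7) / (2.08 + 101×0.18) = 0.0234 mA.
I_C = β·I_B = 100×0.0234 = 2.34 mA, and I_E = (β+1)I_B = 2.37 mA.
V_CE = V_CC − I_C·R_C − I_E·R_E = 22 − 2.34×1 − 2.37×0.18 = 19.2 V.
V_CE = 19.2 V > 0.2 V confirms active-region operation.

I_C ≈ 2.3 mA, V_CE ≈ 19 V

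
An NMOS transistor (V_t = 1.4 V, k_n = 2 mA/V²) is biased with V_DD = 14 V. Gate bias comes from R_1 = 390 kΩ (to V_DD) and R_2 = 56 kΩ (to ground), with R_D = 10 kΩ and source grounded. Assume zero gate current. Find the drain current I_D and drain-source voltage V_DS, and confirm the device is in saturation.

V_G = V_DD·R_2/(R_1+R_2) = 14×56/446 = 1.76 V. With the source grounded, V_GS = V_G = 1.76 V.
Assume saturation: I_D = (k_n/2)(V_GS − V_t)² = (2/2)×(1.76 − 1.4)² = 1×0.358² = 0.128 mA.
V_DS = V_DD − I_D·R_D = 14 − 0.128×10 = 12.7 V.
Saturation requires V_DS ≥ V_GS − V_t = 0.358 V; 12.7 ≥ 0.358 ✓.

I_D ≈ 0.13 mA, V_DS ≈ 13 V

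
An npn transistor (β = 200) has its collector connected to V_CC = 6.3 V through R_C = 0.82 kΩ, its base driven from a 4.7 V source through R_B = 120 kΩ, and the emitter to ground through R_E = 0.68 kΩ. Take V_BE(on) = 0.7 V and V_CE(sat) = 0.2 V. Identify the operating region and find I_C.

Assume active. Base-emitter loop: I_B = (V_BB − V_BE)/(R_B + (β+1)R_E) = (4.7 − 0.7)/(120 + 201×0.68) = 0.0156 mA.
I_C = β·I_B = 200×0.0156 = 3.12 mA.
V_CE = V_CC − I_C·R_C − I_E·R_E = 6.3 − 3.12×0.82 − 3.13×0.68 = 1.61 V > V_CE(sat), so the active-region assumption holds.

active; I_C ≈ 3.1 mA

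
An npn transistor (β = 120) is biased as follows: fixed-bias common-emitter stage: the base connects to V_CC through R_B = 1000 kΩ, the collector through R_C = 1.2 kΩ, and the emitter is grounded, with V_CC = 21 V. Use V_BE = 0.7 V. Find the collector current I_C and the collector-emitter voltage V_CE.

Base loop: V_CC = I_B·R_B + V_BE, so I_B = (21 − 0.7)/1000 kΩ = 0.0203 mA.
In the active region I_C = β·I_B = 120 × 0.0203 = 2.44 mA.
Collector loop: V_CE = V_CC − I_C·R_C = 21 − 2.44×1.2 = 18.1 V.
Since V_CE = 18.1 V > V_CE(sat) ≈ 0.2 V, the transistor is in the active region as assumed.

I_C ≈ 2.4 mA, V_CE ≈ 18 V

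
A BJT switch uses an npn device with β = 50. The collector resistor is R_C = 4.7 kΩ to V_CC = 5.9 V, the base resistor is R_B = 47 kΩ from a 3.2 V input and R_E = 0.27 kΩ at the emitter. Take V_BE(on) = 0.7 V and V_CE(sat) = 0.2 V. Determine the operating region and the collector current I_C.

Assume active: I_B = (3.2 − 0.7)/(47 + 51×0.27) = 0.0411 mA, I_C = β·I_B = 2.06 mA.
Then V_CE = 5.9 − 2.06×4.7 − 2.1×0.27 = -4.33 V < 0.2 V — the active assumption fails.
Re-solve with V_CE = 0.2 V. KCL at the emitter: V_E/R_E = (V_BB−0.7−V_E)/R_B + (V_CC−0.2−V_E)/R_C, giving V_E = 0.321 V.
I_C = (V_CC − 0.2 − V_E)/R_C = (5.7 − 0.321)/4.7 = 1.14 mA.
Check: I_B = (2.5 − 0.321)/47 = 0.0464 mA, and β·I_B = 2.32 mA > I_C, confirming saturation.

saturation; I_C ≈ 1.1 mA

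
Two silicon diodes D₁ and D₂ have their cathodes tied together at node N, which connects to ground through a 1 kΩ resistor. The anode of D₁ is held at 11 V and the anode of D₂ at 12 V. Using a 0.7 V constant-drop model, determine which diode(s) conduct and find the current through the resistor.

Only D₂ conducts; I_R ≈ 11 mA

Assume both conduct. Then node N would need to be at both 11−0.7 = 10.3 V and 12−0.7 = 11.3 V, which is impossible.
Assume only D₂ conducts: V_N = 12 − 0.7 = 11.3 V, so I_R = 11.3/1 = 11.3 mA.
Check D₁: its anode-to-cathode voltage is 11 − 11.3 = -0.3 V < 0.7 V, so it is off. The assumption is consistent.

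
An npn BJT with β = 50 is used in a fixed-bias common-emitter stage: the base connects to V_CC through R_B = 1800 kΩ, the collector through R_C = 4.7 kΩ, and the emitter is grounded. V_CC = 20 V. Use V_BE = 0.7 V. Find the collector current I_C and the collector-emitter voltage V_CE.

I_C ≈ 0.54 mA, V_CE ≈ 17 V

Base loop: V_CC = I_B·R_B + V_BE, so I_B = (20 − 0.7)/1800 kΩ = 0.0107 mA.
In the active region I_C = β·I_B = 50 × 0.0107 = 0.536 mA.
Collector loop: V_CE = V_CC − I_C·R_C = 20 − 0.536×4.7 = 17.5 V.
Since V_CE = 17.5 V > V_CE(sat) ≈ 0.2 V, the transistor is in the active region as assumed.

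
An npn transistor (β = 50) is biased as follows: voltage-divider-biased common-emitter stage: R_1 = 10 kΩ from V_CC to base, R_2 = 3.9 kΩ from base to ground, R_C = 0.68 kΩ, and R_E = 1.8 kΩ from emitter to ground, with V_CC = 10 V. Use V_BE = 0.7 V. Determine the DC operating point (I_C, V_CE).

I_C ≈ 1.1 mA, V_CE ≈ 7.2 V

Thevenize the base divider: V_Th = V_CC·R_2/(R_1+R_2) = 10×3.9/13.9 = 2.81 V, R_Th = R_1‖R_2 = 2.81 kΩ.
Base-emitter loop: V_Th = I_B·R_Th + V_BE + (β+1)I_B·R_E, so I_B = (2.81 − 0.7) / (2.81 + 51×1.8) = 0.0223 mA.
I_C = β·I_B = 50×0.0223 = 1.11 mA, and I_E = (β+1)I_B = 1.14 mA.
V_CE = V_CC − I_C·R_C − I_E·R_E = 10 − 1.11×0.68 − 1.14×1.8 = 7.2 V.
V_CE = 7.2 V > 0.2 V confirms active-region operation.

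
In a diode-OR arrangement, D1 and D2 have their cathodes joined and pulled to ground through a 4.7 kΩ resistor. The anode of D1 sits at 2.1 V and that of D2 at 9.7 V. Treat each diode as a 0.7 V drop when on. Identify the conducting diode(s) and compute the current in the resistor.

Only D2 conducts; I_R ≈ 1.9 mA

Assume both conduct. Then node N would need to be at both 2.1−0.7 = 1.4 V and 9.7−0.7 = 9 V, which is impossible.
Assume only D2 conducts: V_N = 9.7 − 0.7 = 9 V, so I_R = 9/4.7 = 1.91 mA.
Check D1: its anode-to-cathode voltage is 2.1 − 9 = -6.9 V < 0.7 V, so it is off. The assumption is consistent.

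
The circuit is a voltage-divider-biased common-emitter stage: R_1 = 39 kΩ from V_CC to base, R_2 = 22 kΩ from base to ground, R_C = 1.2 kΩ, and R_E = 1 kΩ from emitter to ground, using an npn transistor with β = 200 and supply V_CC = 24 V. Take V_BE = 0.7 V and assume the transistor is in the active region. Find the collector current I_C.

I_C ≈ 7.4 mA

Thevenize the base divider: V_Th = V_CC·R_2/(R_1+R_2) = 24×22/61 = 8.66 V, R_Th = R_1‖R_2 = 14.1 kΩ.
Base-emitter loop: V_Th = I_B·R_Th + V_BE + (β+1)I_B·R_E, so I_B = (8.66 − 0.7) / (14.1 + 201×1) = 0.037 mA.
I_C = β·I_B = 200×0.037 = 7.4 mA, and I_E = (β+1)I_B = 7.44 mA.
V_CE = V_CC − I_C·R_C − I_E·R_E = 24 − 7.4×1.2 − 7.44×1 = 7.69 V.
V_CE = 7.69 V > 0.2 V confirms active-region operation.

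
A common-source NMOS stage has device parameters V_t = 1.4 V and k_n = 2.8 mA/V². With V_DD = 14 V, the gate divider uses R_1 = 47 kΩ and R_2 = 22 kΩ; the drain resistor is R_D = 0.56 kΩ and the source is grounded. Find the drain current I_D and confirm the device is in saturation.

I_D ≈ 13 mA

V_G = V_DD·R_2/(R_1+R_2) = 14×22/69 = 4.46 V. With the source grounded, V_GS = V_G = 4.46 V.
Assume saturation: I_D = (k_n/2)(V_GS − V_t)² = (2.8/2)×(4.46 − 1.4)² = 1.4×3.06² = 13.1 mA.
V_DS = V_DD − I_D·R_D = 14 − 13.1×0.56 = 6.64 V.
Saturation requires V_DS ≥ V_GS − V_t = 3.06 V; 6.64 ≥ 3.06 ✓.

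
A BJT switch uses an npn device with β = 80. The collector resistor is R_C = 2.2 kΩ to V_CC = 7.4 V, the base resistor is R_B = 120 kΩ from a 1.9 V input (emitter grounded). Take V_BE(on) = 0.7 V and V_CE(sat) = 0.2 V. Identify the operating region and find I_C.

Assume active. Base-emitter loop: I_B = (V_BB − V_BE)/R_B = (1.9 − 0.7)/120 = 0.01 mA.
I_C = β·I_B = 80×0.01 = 0.8 mA.
V_CE = V_CC − I_C·R_C = 7.4 − 0.8×2.2 = 5.64 V > V_CE(sat), so the active-region assumption holds.

active; I_C ≈ 0.8 mA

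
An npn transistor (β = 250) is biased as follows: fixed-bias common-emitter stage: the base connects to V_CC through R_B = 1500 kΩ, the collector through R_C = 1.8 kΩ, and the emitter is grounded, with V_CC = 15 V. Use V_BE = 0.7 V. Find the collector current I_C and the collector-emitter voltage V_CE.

I_C ≈ 2.4 mA, V_CE ≈ 11 V

Base loop: V_CC = I_B·R_B + V_BE, so I_B = (15 − 0.7)/1500 kΩ = 0.00953 mA.
In the active region I_C = β·I_B = 250 × 0.00953 = 2.38 mA.
Collector loop: V_CE = V_CC − I_C·R_C = 15 − 2.38×1.8 = 10.7 V.
Since V_CE = 10.7 V > V_CE(sat) ≈ 0.2 V, the transistor is in the active region as assumed.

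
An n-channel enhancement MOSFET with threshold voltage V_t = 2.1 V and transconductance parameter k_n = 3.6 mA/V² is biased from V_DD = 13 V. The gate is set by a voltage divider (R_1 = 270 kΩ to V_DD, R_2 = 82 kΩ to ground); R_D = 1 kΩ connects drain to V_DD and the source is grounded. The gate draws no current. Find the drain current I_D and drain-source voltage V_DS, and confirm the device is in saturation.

V_G = V_DD·R_2/(R_1+R_2) = 13×82/352 = 3.03 V. With the source grounded, V_GS = V_G = 3.03 V.
Assume saturation: I_D = (k_n/2)(V_GS − V_t)² = (3.6/2)×(3.03 − 2.1)² = 1.8×0.928² = 1.55 mA.
V_DS = V_DD − I_D·R_D = 13 − 1.55×1 = 11.4 V.
Saturation requires V_DS ≥ V_GS − V_t = 0.928 V; 11.4 ≥ 0.928 ✓.

I_D ≈ 1.6 mA, V_DS ≈ 11 V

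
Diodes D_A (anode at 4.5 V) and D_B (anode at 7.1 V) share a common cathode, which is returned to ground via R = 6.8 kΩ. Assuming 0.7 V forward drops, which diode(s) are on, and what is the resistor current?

Assume both conduct. Then node N would need to be at both 4.5−0.7 = 3.8 V and 7.1−0.7 = 6.4 V, which is impossible.
Assume only D_B conducts: V_N = 7.1 − 0.7 = 6.4 V, so I_R = 6.4/6.8 = 0.941 mA.
Check D_A: its anode-to-cathode voltage is 4.5 − 6.4 = -1.9 V < 0.7 V, so it is off. The assumption is consistent.

Only D_B conducts; I_R ≈ 0.94 mA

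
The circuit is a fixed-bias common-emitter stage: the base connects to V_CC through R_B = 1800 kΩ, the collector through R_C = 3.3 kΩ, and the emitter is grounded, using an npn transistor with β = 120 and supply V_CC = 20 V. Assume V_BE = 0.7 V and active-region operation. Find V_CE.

V_CE ≈ 16 V

Base loop: V_CC = I_B·R_B + V_BE, so I_B = (20 − 0.7)/1800 kΩ = 0.0107 mA.
In the active region I_C = β·I_B = 120 × 0.0107 = 1.29 mA.
Collector loop: V_CE = V_CC − I_C·R_C = 20 − 1.29×3.3 = 15.8 V.
Since V_CE = 15.8 V > V_CE(sat) ≈ 0.2 V, the transistor is in the active region as assumed.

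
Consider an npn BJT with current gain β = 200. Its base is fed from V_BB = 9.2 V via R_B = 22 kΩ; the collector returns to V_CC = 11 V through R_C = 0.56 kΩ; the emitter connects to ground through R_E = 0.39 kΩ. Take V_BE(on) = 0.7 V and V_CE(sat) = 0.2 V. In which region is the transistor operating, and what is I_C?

saturation; I_C ≈ 11 mA

Assume active: I_B = (9.2 − 0.7)/(22 + 201×0.39) = 0.0847 mA, I_C = β·I_B = 16.9 mA.
Then V_CE = 11 − 16.9×0.56 − 17×0.39 = -5.12 V < 0.2 V — the active assumption fails.
Re-solve with V_CE = 0.2 V. KCL at the emitter: V_E/R_E = (V_BB−0.7−V_E)/R_B + (V_CC−0.2−V_E)/R_C, giving V_E = 4.48 V.
I_C = (V_CC − 0.2 − V_E)/R_C = (10.8 − 4.48)/0.56 = 11.3 mA.
Check: I_B = (8.5 − 4.48)/22 = 0.183 mA, and β·I_B = 36.6 mA > I_C, confirming saturation.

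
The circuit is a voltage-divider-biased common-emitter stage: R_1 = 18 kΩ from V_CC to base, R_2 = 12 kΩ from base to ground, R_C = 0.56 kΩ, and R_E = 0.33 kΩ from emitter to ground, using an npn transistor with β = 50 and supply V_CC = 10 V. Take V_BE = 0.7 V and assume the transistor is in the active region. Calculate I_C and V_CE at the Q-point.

I_C ≈ 6.9 mA, V_CE ≈ 3.8 V

Thevenize the base divider: V_Th = V_CC·R_2/(R_1+R_2) = 10×12/30 = 4 V, R_Th = R_1‖R_2 = 7.2 kΩ.
Base-emitter loop: V_Th = I_B·R_Th + V_BE + (β+1)I_B·R_E, so I_B = (4 − 0.7) / (7.2 + 51×0.33) = 0.137 mA.
I_C = β·I_B = 50×0.137 = 6.87 mA, and I_E = (β+1)I_B = 7 mA.
V_CE = V_CC − I_C·R_C − I_E·R_E = 10 − 6.87×0.56 − 7×0.33 = 3.84 V.
V_CE = 3.84 V > 0.2 V confirms active-region operation.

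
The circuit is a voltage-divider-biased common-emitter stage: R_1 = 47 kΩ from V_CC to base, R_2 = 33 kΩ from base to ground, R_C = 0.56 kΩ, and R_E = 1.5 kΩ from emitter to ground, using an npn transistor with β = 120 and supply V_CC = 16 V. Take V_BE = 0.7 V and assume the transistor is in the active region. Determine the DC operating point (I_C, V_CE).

Thevenize the base divider: V_Th = V_CC·R_2/(R_1+R_2) = 16×33/80 = 6.6 V, R_Th = R_1‖R_2 = 19.4 kΩ.
Base-emitter loop: V_Th = I_B·R_Th + V_BE + (β+1)I_B·R_E, so I_B = (6.6 − 0.7) / (19.4 + 121×1.5) = 0.0294 mA.
I_C = β·I_B = 120×0.0294 = 3.52 mA, and I_E = (β+1)I_B = 3.55 mA.
V_CE = V_CC − I_C·R_C − I_E·R_E = 16 − 3.52×0.56 − 3.55×1.5 = 8.7 V.
V_CE = 8.7 V > 0.2 V confirms active-region operation.

I_C ≈ 3.5 mA, V_CE ≈ 8.7 V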